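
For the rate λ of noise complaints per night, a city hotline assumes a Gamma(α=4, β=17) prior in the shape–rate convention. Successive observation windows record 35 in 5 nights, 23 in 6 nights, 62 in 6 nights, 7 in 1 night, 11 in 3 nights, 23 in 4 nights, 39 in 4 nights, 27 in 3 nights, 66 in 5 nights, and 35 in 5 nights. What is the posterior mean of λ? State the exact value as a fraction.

332/59

Total count: 35 + 23 + 62 + 7 + 11 + 23 + 39 + 27 + 66 + 35 = 328.
Total exposure: 5 + 6 + 6 + 1 + 3 + 4 + 4 + 3 + 5 + 5 = 42 nights.
Conjugate update: add total count to the shape and total exposure to the rate, giving Gamma(332, 59).
Posterior mean = α'/β' = 332/59.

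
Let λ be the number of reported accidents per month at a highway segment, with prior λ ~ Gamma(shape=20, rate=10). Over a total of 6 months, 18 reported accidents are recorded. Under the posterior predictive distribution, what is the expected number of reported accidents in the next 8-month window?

19

Total count 18 over total exposure 6 months.
The Gamma prior is conjugate for the Poisson rate, so λ | data ~ Gamma(20+18, 10+6) = Gamma(38, 16).
Predictive mean over an 8-month window = T·E[λ|data] = 8·38/16 = 19.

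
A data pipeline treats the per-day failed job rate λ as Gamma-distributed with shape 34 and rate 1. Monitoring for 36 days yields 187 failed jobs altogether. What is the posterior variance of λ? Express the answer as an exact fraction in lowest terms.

221/1369

Total count 187 over total exposure 36 days.
Posterior: α' = 34 + 187 = 221, β' = 1 + 36 = 37.
Posterior variance = α'/β'² = 221/1369.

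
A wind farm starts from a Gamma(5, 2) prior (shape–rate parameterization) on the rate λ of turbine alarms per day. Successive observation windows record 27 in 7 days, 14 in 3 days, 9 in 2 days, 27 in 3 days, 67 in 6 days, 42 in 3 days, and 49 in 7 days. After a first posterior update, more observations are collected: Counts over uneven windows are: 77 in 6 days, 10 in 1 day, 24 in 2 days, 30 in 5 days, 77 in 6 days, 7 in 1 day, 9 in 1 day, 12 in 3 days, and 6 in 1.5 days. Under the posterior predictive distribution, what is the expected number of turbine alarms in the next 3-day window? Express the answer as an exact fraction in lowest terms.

2952/119

Total count: 27 + 14 + 9 + 27 + 67 + 42 + 49 = 235.
Total exposure: 7 + 3 + 2 + 3 + 6 + 3 + 7 = 31 days.
After the first batch: Gamma(5 + 235, 2 + 31) = Gamma(240, 33).
Total count: 77 + 10 + 24 + 30 + 77 + 7 + 9 + 12 + 6 = 252.
Total exposure: 6 + 1 + 2 + 5 + 6 + 1 + 1 + 3 + 1.5 = 26.5 days.
After the second batch: Gamma(240 + 252, 33 + 26.5) = Gamma(492, 119/2).
Predictive mean over a 3-day window = T·E[λ|data] = 3·492/(119/2) = 2952/119.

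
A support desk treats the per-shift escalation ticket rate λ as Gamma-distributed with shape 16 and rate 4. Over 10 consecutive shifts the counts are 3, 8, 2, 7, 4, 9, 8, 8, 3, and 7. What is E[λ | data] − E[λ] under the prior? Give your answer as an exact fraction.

19/14

Total count: 3 + 8 + 2 + 7 + 4 + 9 + 8 + 8 + 3 + 7 = 59.
Total exposure: 10 shifts.
Posterior: α' = 16 + 59 = 75, β' = 4 + 10 = 14.
Posterior mean = 75/14 = 75/14; prior mean = 16/4 = 4. Difference = 75/14 − 4 = 19/14.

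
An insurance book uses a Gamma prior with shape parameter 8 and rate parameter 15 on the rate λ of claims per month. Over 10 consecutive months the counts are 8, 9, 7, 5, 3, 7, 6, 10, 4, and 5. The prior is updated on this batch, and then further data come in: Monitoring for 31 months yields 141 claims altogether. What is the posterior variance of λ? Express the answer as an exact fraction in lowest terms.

Total count: 8 + 9 + 7 + 5 + 3 + 7 + 6 + 10 + 4 + 5 = 64.
Total exposure: 10 months.
After the first batch: Gamma(8 + 64, 15 + 10) = Gamma(72, 25).
Total count 141 over total exposure 31 months.
After the second batch: Gamma(72 + 141, 25 + 31) = Gamma(213, 56).
Posterior variance = α'/β'² = 213/3136.

213/3136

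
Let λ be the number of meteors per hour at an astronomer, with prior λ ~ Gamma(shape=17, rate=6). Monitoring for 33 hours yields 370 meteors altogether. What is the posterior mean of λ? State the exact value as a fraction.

129/13

Total count 370 over total exposure 33 hours.
Conjugate update: add total count to the shape and total exposure to the rate, giving Gamma(387, 39).
Posterior mean = α'/β' = 387/39 = 129/13.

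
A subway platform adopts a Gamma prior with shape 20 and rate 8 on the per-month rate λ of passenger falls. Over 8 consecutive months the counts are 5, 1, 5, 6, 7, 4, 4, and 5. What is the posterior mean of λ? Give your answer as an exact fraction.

57/16

Total count: 5 + 1 + 5 + 6 + 7 + 4 + 4 + 5 = 37.
Total exposure: 8 months.
Posterior: α' = 20 + 37 = 57, β' = 8 + 8 = 16.
Posterior mean = α'/β' = 57/16.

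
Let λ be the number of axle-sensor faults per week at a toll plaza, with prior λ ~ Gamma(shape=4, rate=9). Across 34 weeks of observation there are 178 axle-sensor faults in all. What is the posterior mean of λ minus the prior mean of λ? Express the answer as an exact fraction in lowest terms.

Total count 178 over total exposure 34 weeks.
Posterior: α' = 4 + 178 = 182, β' = 9 + 34 = 43.
Posterior mean = 182/43 = 182/43; prior mean = 4/9 = 4/9. Difference = 182/43 − 4/9 = 1466/387.

1466/387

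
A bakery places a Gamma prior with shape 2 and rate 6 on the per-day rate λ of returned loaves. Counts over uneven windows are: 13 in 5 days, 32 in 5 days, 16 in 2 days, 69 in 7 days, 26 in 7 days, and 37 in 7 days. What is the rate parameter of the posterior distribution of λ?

39

Total count: 13 + 32 + 16 + 69 + 26 + 37 = 193.
Total exposure: 5 + 5 + 2 + 7 + 7 + 7 = 33 days.
Conjugate update: add total count to the shape and total exposure to the rate, giving Gamma(195, 39).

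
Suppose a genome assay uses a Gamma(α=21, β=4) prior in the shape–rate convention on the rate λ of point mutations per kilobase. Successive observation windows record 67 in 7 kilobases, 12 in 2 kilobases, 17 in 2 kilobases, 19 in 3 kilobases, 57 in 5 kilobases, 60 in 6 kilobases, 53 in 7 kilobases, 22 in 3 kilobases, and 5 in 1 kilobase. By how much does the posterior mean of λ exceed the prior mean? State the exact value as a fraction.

123/40

Total count: 67 + 12 + 17 + 19 + 57 + 60 + 53 + 22 + 5 = 312.
Total exposure: 7 + 2 + 2 + 3 + 5 + 6 + 7 + 3 + 1 = 36 kilobases.
By Gamma–Poisson conjugacy, the posterior is Gamma(α + Σx, β + Σt) = Gamma(21 + 312, 4 + 36) = Gamma(333, 40).
Posterior mean = 333/40 = 333/40; prior mean = 21/4 = 21/4. Difference = 333/40 − 21/4 = 123/40.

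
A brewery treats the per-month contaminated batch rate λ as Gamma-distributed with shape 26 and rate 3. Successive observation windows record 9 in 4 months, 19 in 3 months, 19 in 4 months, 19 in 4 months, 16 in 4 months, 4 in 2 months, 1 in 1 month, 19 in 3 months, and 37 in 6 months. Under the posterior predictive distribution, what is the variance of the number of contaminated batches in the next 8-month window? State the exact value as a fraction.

14196/289

Total count: 9 + 19 + 19 + 19 + 16 + 4 + 1 + 19 + 37 = 143.
Total exposure: 4 + 3 + 4 + 4 + 4 + 2 + 1 + 3 + 6 = 31 months.
Gamma(α, β) with Poisson data over total exposure Σt gives posterior Gamma(α+Σx, β+Σt) = Gamma(169, 34).
The posterior predictive for a window of length T is Negative Binomial with variance T·α'·(β'+T)/β'² = 8·169·42/1156 = 14196/289.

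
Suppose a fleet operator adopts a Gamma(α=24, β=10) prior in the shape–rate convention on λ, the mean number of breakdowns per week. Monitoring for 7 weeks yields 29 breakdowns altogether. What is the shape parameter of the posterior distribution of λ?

Total count 29 over total exposure 7 weeks.
By Gamma–Poisson conjugacy, the posterior is Gamma(α + Σx, β + Σt) = Gamma(24 + 29, 10 + 7) = Gamma(53, 17).

53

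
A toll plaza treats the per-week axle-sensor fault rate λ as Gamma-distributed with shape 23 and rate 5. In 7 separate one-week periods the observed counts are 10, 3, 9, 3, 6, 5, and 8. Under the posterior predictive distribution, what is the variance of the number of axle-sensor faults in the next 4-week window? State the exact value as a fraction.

268/9

Total count: 10 + 3 + 9 + 3 + 6 + 5 + 8 = 44.
Total exposure: 7 weeks.
The Gamma prior is conjugate for the Poisson rate, so λ | data ~ Gamma(23+44, 5+7) = Gamma(67, 12).
The posterior predictive for a window of length T is Negative Binomial with variance T·α'·(β'+T)/β'² = 4·67·16/144 = 268/9.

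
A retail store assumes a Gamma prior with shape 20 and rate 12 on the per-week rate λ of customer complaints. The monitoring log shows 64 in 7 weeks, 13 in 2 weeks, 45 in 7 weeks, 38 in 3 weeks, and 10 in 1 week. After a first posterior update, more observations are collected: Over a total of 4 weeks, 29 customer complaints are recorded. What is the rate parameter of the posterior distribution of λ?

36

Total count: 64 + 13 + 45 + 38 + 10 = 170.
Total exposure: 7 + 2 + 7 + 3 + 1 = 20 weeks.
After the first batch: Gamma(20 + 170, 12 + 20) = Gamma(190, 32).
Total count 29 over total exposure 4 weeks.
After the second batch: Gamma(190 + 29, 32 + 4) = Gamma(219, 36).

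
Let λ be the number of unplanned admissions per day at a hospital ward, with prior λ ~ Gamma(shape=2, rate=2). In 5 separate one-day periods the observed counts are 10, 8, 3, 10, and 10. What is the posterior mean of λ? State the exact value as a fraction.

Total count: 10 + 8 + 3 + 10 + 10 = 41.
Total exposure: 5 days.
Conjugate update: add total count to the shape and total exposure to the rate, giving Gamma(43, 7).
Posterior mean = α'/β' = 43/7.

43/7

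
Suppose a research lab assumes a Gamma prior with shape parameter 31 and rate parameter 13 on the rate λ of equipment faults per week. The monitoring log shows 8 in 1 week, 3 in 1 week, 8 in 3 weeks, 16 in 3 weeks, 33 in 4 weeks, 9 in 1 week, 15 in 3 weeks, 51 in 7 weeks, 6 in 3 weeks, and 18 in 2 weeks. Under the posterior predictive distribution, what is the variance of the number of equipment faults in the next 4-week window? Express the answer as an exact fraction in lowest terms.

35640/1681

Total count: 8 + 3 + 8 + 16 + 33 + 9 + 15 + 51 + 6 + 18 = 167.
Total exposure: 1 + 1 + 3 + 3 + 4 + 1 + 3 + 7 + 3 + 2 = 28 weeks.
The Gamma prior is conjugate for the Poisson rate, so λ | data ~ Gamma(31+167, 13+28) = Gamma(198, 41).
The posterior predictive for a window of length T is Negative Binomial with variance T·α'·(β'+T)/β'² = 4·198·45/1681 = 35640/1681.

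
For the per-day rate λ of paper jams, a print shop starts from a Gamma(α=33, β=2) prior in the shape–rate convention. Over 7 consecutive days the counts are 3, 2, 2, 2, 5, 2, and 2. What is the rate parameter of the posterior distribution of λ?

9

Total count: 3 + 2 + 2 + 2 + 5 + 2 + 2 = 18.
Total exposure: 7 days.
The Gamma prior is conjugate for the Poisson rate, so λ | data ~ Gamma(33+18, 2+7) = Gamma(51, 9).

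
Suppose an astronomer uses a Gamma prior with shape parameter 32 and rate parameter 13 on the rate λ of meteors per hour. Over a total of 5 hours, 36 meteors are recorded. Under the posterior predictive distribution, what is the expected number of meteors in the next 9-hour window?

34

Total count 36 over total exposure 5 hours.
By Gamma–Poisson conjugacy, the posterior is Gamma(α + Σx, β + Σt) = Gamma(32 + 36, 13 + 5) = Gamma(68, 18).
Predictive mean over a 9-hour window = T·E[λ|data] = 9·68/18 = 34.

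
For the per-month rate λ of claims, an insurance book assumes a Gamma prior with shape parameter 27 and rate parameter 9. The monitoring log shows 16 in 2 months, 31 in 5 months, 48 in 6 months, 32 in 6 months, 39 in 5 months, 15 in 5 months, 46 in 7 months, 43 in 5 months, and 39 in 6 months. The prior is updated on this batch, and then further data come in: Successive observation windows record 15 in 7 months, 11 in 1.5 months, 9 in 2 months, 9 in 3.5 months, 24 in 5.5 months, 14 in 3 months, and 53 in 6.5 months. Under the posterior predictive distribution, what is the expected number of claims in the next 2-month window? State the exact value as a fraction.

942/85

Total count: 16 + 31 + 48 + 32 + 39 + 15 + 46 + 43 + 39 = 309.
Total exposure: 2 + 5 + 6 + 6 + 5 + 5 + 7 + 5 + 6 = 47 months.
After the first batch: Gamma(27 + 309, 9 + 47) = Gamma(336, 56).
Total count: 15 + 11 + 9 + 9 + 24 + 14 + 53 = 135.
Total exposure: 7 + 1.5 + 2 + 3.5 + 5.5 + 3 + 6.5 = 29 months.
After the second batch: Gamma(336 + 135, 56 + 29) = Gamma(471, 85).
Predictive mean over a 2-month window = T·E[λ|data] = 2·471/85 = 942/85.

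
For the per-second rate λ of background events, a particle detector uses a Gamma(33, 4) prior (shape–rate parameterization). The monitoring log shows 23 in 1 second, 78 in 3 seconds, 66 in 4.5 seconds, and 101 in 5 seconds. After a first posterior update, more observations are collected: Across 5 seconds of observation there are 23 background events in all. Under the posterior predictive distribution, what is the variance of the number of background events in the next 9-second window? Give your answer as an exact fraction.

Total count: 23 + 78 + 66 + 101 = 268.
Total exposure: 1 + 3 + 4.5 + 5 = 13.5 seconds.
After the first batch: Gamma(33 + 268, 4 + 13.5) = Gamma(301, 35/2).
Total count 23 over total exposure 5 seconds.
After the second batch: Gamma(301 + 23, 35/2 + 5) = Gamma(324, 45/2).
The posterior predictive for a window of length T is Negative Binomial with variance T·α'·(β'+T)/β'² = 9·324·(63/2)/(2025/4) = 4536/25.

4536/25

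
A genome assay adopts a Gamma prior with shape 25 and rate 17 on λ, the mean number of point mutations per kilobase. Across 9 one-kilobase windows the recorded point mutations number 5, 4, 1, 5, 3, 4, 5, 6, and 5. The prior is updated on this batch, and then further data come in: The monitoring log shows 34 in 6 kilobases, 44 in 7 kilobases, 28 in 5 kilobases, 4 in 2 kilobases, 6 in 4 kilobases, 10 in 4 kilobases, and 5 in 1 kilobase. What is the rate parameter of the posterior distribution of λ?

55

Total count: 5 + 4 + 1 + 5 + 3 + 4 + 5 + 6 + 5 = 38.
Total exposure: 9 kilobases.
After the first batch: Gamma(25 + 38, 17 + 9) = Gamma(63, 26).
Total count: 34 + 44 + 28 + 4 + 6 + 10 + 5 = 131.
Total exposure: 6 + 7 + 5 + 2 + 4 + 4 + 1 = 29 kilobases.
After the second batch: Gamma(63 + 131, 26 + 29) = Gamma(194, 55).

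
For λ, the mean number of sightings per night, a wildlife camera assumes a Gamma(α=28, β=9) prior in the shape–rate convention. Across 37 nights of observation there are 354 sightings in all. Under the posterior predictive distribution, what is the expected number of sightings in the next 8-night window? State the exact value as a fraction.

Total count 354 over total exposure 37 nights.
Gamma(α, β) with Poisson data over total exposure Σt gives posterior Gamma(α+Σx, β+Σt) = Gamma(382, 46).
Predictive mean over an 8-night window = T·E[λ|data] = 8·382/46 = 1528/23.

1528/23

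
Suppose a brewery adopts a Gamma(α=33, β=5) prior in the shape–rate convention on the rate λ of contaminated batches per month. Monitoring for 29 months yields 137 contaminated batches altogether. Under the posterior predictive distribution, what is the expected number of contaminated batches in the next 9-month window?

45

Total count 137 over total exposure 29 months.
Gamma(α, β) with Poisson data over total exposure Σt gives posterior Gamma(α+Σx, β+Σt) = Gamma(170, 34).
Predictive mean over a 9-month window = T·E[λ|data] = 9·170/34 = 45.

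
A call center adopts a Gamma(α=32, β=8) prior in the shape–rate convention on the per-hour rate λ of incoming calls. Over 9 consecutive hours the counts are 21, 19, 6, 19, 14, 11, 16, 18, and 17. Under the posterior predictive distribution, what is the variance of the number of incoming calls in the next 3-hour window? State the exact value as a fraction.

Total count: 21 + 19 + 6 + 19 + 14 + 11 + 16 + 18 + 17 = 141.
Total exposure: 9 hours.
Gamma(α, β) with Poisson data over total exposure Σt gives posterior Gamma(α+Σx, β+Σt) = Gamma(173, 17).
The posterior predictive for a window of length T is Negative Binomial with variance T·α'·(β'+T)/β'² = 3·173·20/289 = 10380/289.

10380/289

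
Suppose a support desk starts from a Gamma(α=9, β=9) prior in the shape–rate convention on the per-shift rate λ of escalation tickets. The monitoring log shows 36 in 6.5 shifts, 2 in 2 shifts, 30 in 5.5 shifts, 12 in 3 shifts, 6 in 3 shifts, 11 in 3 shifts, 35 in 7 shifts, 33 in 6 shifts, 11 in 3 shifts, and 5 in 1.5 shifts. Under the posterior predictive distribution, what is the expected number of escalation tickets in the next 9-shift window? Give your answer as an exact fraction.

Total count: 36 + 2 + 30 + 12 + 6 + 11 + 35 + 33 + 11 + 5 = 181.
Total exposure: 6.5 + 2 + 5.5 + 3 + 3 + 3 + 7 + 6 + 3 + 1.5 = 40.5 shifts.
By Gamma–Poisson conjugacy, the posterior is Gamma(α + Σx, β + Σt) = Gamma(9 + 181, 9 + 40.5) = Gamma(190, 99/2).
Predictive mean over a 9-shift window = T·E[λ|data] = 9·190/(99/2) = 380/11.

380/11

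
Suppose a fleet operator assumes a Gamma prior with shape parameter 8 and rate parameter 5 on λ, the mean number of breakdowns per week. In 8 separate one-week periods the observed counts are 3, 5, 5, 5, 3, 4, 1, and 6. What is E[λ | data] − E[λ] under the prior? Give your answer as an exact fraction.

Total count: 3 + 5 + 5 + 5 + 3 + 4 + 1 + 6 = 32.
Total exposure: 8 weeks.
The Gamma prior is conjugate for the Poisson rate, so λ | data ~ Gamma(8+32, 5+8) = Gamma(40, 13).
Posterior mean = 40/13 = 40/13; prior mean = 8/5 = 8/5. Difference = 40/13 − 8/5 = 96/65.

96/65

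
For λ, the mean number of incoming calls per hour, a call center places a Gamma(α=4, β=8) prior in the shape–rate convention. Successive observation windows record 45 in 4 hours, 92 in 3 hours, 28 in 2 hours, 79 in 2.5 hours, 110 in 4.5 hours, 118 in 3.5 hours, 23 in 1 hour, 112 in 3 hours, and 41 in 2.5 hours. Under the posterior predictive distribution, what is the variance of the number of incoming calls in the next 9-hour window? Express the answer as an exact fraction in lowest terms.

63081/289

Total count: 45 + 92 + 28 + 79 + 110 + 118 + 23 + 112 + 41 = 648.
Total exposure: 4 + 3 + 2 + 2.5 + 4.5 + 3.5 + 1 + 3 + 2.5 = 26 hours.
Gamma(α, β) with Poisson data over total exposure Σt gives posterior Gamma(α+Σx, β+Σt) = Gamma(652, 34).
The posterior predictive for a window of length T is Negative Binomial with variance T·α'·(β'+T)/β'² = 9·652·43/1156 = 63081/289.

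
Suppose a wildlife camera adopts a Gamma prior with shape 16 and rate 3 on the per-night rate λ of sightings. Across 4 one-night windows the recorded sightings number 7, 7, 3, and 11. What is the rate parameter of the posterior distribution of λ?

7

Total count: 7 + 7 + 3 + 11 = 28.
Total exposure: 4 nights.
Gamma(α, β) with Poisson data over total exposure Σt gives posterior Gamma(α+Σx, β+Σt) = Gamma(44, 7).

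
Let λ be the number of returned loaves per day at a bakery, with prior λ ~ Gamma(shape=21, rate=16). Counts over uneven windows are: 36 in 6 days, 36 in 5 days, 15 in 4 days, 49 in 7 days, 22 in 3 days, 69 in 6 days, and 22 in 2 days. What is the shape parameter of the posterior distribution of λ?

270

Total count: 36 + 36 + 15 + 49 + 22 + 69 + 22 = 249.
Total exposure: 6 + 5 + 4 + 7 + 3 + 6 + 2 = 33 days.
Gamma(α, β) with Poisson data over total exposure Σt gives posterior Gamma(α+Σx, β+Σt) = Gamma(270, 49).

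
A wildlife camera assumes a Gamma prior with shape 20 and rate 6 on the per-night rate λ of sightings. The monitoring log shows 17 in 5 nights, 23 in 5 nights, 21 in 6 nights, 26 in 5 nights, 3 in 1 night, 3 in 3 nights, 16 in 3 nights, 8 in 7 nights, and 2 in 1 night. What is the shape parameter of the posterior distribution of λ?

139

Total count: 17 + 23 + 21 + 26 + 3 + 3 + 16 + 8 + 2 = 119.
Total exposure: 5 + 5 + 6 + 5 + 1 + 3 + 3 + 7 + 1 = 36 nights.
Posterior: α' = 20 + 119 = 139, β' = 6 + 36 = 42.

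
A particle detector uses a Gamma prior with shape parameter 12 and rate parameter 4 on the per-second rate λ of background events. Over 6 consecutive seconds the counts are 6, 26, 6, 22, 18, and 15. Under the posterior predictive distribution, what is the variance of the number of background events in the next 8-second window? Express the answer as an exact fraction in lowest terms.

756/5

Total count: 6 + 26 + 6 + 22 + 18 + 15 = 93.
Total exposure: 6 seconds.
By Gamma–Poisson conjugacy, the posterior is Gamma(α + Σx, β + Σt) = Gamma(12 + 93, 4 + 6) = Gamma(105, 10).
The posterior predictive for a window of length T is Negative Binomial with variance T·α'·(β'+T)/β'² = 8·105·18/100 = 756/5.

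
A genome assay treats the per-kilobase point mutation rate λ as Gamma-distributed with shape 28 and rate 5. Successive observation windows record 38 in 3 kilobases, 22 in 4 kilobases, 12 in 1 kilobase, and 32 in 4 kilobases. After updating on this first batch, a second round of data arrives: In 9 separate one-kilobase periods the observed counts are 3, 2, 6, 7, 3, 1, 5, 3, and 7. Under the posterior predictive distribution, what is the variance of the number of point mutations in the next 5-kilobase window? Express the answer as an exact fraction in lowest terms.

155/4

Total count: 38 + 22 + 12 + 32 = 104.
Total exposure: 3 + 4 + 1 + 4 = 12 kilobases.
After the first batch: Gamma(28 + 104, 5 + 12) = Gamma(132, 17).
Total count: 3 + 2 + 6 + 7 + 3 + 1 + 5 + 3 + 7 = 37.
Total exposure: 9 kilobases.
After the second batch: Gamma(132 + 37, 17 + 9) = Gamma(169, 26).
The posterior predictive for a window of length T is Negative Binomial with variance T·α'·(β'+T)/β'² = 5·169·31/676 = 155/4.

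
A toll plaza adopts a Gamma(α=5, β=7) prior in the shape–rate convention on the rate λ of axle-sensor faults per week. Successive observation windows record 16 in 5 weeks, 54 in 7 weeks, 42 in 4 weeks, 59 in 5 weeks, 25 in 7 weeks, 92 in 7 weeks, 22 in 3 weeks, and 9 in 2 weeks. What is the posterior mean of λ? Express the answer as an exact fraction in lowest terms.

Total count: 16 + 54 + 42 + 59 + 25 + 92 + 22 + 9 = 319.
Total exposure: 5 + 7 + 4 + 5 + 7 + 7 + 3 + 2 = 40 weeks.
Posterior: α' = 5 + 319 = 324, β' = 7 + 40 = 47.
Posterior mean = α'/β' = 324/47.

324/47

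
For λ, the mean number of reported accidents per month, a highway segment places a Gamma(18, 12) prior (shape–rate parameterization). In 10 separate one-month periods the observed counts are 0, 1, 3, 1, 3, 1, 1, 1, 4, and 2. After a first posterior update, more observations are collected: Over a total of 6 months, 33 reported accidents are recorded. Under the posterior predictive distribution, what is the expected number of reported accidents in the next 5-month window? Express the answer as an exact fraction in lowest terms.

85/7

Total count: 0 + 1 + 3 + 1 + 3 + 1 + 1 + 1 + 4 + 2 = 17.
Total exposure: 10 months.
After the first batch: Gamma(18 + 17, 12 + 10) = Gamma(35, 22).
Total count 33 over total exposure 6 months.
After the second batch: Gamma(35 + 33, 22 + 6) = Gamma(68, 28).
Predictive mean over a 5-month window = T·E[λ|data] = 5·68/28 = 85/7.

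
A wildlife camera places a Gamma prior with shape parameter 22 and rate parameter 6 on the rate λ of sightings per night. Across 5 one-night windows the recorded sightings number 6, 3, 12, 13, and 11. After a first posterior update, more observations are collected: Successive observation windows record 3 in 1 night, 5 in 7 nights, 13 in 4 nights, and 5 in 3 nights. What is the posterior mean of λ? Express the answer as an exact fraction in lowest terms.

Total count: 6 + 3 + 12 + 13 + 11 = 45.
Total exposure: 5 nights.
After the first batch: Gamma(22 + 45, 6 + 5) = Gamma(67, 11).
Total count: 3 + 5 + 13 + 5 = 26.
Total exposure: 1 + 7 + 4 + 3 = 15 nights.
After the second batch: Gamma(67 + 26, 11 + 15) = Gamma(93, 26).
Posterior mean = α'/β' = 93/26.

93/26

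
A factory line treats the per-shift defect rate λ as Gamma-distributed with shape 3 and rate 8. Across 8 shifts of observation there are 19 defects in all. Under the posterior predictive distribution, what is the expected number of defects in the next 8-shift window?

Total count 19 over total exposure 8 shifts.
Conjugate update: add total count to the shape and total exposure to the rate, giving Gamma(22, 16).
Predictive mean over an 8-shift window = T·E[λ|data] = 8·22/16 = 11.

11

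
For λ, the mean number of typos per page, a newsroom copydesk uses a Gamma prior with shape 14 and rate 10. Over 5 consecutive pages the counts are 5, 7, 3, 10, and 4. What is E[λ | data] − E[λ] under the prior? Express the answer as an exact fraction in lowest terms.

22/15

Total count: 5 + 7 + 3 + 10 + 4 = 29.
Total exposure: 5 pages.
Gamma(α, β) with Poisson data over total exposure Σt gives posterior Gamma(α+Σx, β+Σt) = Gamma(43, 15).
Posterior mean = 43/15 = 43/15; prior mean = 14/10 = 7/5. Difference = 43/15 − 7/5 = 22/15.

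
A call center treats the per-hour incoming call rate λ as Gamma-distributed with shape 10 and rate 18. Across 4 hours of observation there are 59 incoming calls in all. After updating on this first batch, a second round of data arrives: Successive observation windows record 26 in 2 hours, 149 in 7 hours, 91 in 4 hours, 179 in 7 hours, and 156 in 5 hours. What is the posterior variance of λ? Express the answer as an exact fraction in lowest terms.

670/2209

Total count 59 over total exposure 4 hours.
After the first batch: Gamma(10 + 59, 18 + 4) = Gamma(69, 22).
Total count: 26 + 149 + 91 + 179 + 156 = 601.
Total exposure: 2 + 7 + 4 + 7 + 5 = 25 hours.
After the second batch: Gamma(69 + 601, 22 + 25) = Gamma(670, 47).
Posterior variance = α'/β'² = 670/2209.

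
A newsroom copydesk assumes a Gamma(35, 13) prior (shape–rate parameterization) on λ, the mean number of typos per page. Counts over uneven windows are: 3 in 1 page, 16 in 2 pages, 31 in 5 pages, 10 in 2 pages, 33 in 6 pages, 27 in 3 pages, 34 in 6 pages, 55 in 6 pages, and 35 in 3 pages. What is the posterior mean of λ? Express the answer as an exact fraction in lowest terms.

Total count: 3 + 16 + 31 + 10 + 33 + 27 + 34 + 55 + 35 = 244.
Total exposure: 1 + 2 + 5 + 2 + 6 + 3 + 6 + 6 + 3 = 34 pages.
Gamma(α, β) with Poisson data over total exposure Σt gives posterior Gamma(α+Σx, β+Σt) = Gamma(279, 47).
Posterior mean = α'/β' = 279/47.

279/47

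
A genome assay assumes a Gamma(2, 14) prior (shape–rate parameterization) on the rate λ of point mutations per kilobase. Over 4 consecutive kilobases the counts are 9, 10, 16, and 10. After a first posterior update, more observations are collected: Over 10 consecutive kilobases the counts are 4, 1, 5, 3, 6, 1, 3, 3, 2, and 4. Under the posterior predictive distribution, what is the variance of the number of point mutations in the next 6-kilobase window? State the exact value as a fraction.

4029/196

Total count: 9 + 10 + 16 + 10 = 45.
Total exposure: 4 kilobases.
After the first batch: Gamma(2 + 45, 14 + 4) = Gamma(47, 18).
Total count: 4 + 1 + 5 + 3 + 6 + 1 + 3 + 3 + 2 + 4 = 32.
Total exposure: 10 kilobases.
After the second batch: Gamma(47 + 32, 18 + 10) = Gamma(79, 28).
The posterior predictive for a window of length T is Negative Binomial with variance T·α'·(β'+T)/β'² = 6·79·34/784 = 4029/196.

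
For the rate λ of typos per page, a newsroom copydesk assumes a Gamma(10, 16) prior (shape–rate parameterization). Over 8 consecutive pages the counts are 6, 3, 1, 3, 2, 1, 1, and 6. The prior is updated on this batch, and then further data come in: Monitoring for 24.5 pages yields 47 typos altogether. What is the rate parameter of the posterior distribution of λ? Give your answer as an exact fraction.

97/2

Total count: 6 + 3 + 1 + 3 + 2 + 1 + 1 + 6 = 23.
Total exposure: 8 pages.
After the first batch: Gamma(10 + 23, 16 + 8) = Gamma(33, 24).
Total count 47 over total exposure 24.5 pages.
After the second batch: Gamma(33 + 47, 24 + 24.5) = Gamma(80, 97/2).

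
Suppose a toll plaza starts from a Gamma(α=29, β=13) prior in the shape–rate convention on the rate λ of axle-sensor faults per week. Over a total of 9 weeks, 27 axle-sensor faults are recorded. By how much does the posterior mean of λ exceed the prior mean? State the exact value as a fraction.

Total count 27 over total exposure 9 weeks.
By Gamma–Poisson conjugacy, the posterior is Gamma(α + Σx, β + Σt) = Gamma(29 + 27, 13 + 9) = Gamma(56, 22).
Posterior mean = 56/22 = 28/11; prior mean = 29/13 = 29/13. Difference = 28/11 − 29/13 = 45/143.

45/143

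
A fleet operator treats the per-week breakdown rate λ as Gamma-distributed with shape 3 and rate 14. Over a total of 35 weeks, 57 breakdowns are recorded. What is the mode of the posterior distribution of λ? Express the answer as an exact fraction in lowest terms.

59/49

Total count 57 over total exposure 35 weeks.
Posterior: α' = 3 + 57 = 60, β' = 14 + 35 = 49.
Posterior mode = (α'−1)/β' = 59/49.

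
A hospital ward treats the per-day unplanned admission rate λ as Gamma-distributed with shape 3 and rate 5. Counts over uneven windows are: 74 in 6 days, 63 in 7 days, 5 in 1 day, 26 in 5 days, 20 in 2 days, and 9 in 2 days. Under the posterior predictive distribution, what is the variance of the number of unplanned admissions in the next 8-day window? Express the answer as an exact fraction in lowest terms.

Total count: 74 + 63 + 5 + 26 + 20 + 9 = 197.
Total exposure: 6 + 7 + 1 + 5 + 2 + 2 = 23 days.
Posterior: α' = 3 + 197 = 200, β' = 5 + 23 = 28.
The posterior predictive for a window of length T is Negative Binomial with variance T·α'·(β'+T)/β'² = 8·200·36/784 = 3600/49.

3600/49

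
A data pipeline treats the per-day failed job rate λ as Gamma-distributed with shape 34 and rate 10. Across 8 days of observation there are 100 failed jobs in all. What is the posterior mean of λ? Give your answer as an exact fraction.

Total count 100 over total exposure 8 days.
The Gamma prior is conjugate for the Poisson rate, so λ | data ~ Gamma(34+100, 10+8) = Gamma(134, 18).
Posterior mean = α'/β' = 134/18 = 67/9.

67/9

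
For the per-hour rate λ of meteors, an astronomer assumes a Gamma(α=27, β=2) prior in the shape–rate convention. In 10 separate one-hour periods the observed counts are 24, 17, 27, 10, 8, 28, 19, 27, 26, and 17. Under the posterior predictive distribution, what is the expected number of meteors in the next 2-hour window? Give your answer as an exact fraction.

115/3

Total count: 24 + 17 + 27 + 10 + 8 + 28 + 19 + 27 + 26 + 17 = 203.
Total exposure: 10 hours.
Posterior: α' = 27 + 203 = 230, β' = 2 + 10 = 12.
Predictive mean over a 2-hour window = T·E[λ|data] = 2·230/12 = 115/3.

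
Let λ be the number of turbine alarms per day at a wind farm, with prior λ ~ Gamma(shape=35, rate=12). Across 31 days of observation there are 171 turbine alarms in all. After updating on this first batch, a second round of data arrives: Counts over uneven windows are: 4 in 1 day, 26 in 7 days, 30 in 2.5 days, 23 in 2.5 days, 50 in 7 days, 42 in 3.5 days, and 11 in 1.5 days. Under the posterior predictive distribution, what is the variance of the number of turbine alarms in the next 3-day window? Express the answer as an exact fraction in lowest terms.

10437/578

Total count 171 over total exposure 31 days.
After the first batch: Gamma(35 + 171, 12 + 31) = Gamma(206, 43).
Total count: 4 + 26 + 30 + 23 + 50 + 42 + 11 = 186.
Total exposure: 1 + 7 + 2.5 + 2.5 + 7 + 3.5 + 1.5 = 25 days.
After the second batch: Gamma(206 + 186, 43 + 25) = Gamma(392, 68).
The posterior predictive for a window of length T is Negative Binomial with variance T·α'·(β'+T)/β'² = 3·392·71/4624 = 10437/578.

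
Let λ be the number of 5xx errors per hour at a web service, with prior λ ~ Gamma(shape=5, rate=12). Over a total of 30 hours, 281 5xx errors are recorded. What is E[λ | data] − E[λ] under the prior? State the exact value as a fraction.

Total count 281 over total exposure 30 hours.
The Gamma prior is conjugate for the Poisson rate, so λ | data ~ Gamma(5+281, 12+30) = Gamma(286, 42).
Posterior mean = 286/42 = 143/21; prior mean = 5/12 = 5/12. Difference = 143/21 − 5/12 = 179/28.

179/28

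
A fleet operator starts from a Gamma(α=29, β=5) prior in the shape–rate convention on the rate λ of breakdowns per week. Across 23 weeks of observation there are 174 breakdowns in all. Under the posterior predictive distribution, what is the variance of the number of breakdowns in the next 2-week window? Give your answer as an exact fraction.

Total count 174 over total exposure 23 weeks.
Conjugate update: add total count to the shape and total exposure to the rate, giving Gamma(203, 28).
The posterior predictive for a window of length T is Negative Binomial with variance T·α'·(β'+T)/β'² = 2·203·30/784 = 435/28.

435/28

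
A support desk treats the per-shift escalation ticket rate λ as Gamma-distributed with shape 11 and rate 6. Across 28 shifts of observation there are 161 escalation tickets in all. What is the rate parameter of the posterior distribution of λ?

Total count 161 over total exposure 28 shifts.
Posterior: α' = 11 + 161 = 172, β' = 6 + 28 = 34.

34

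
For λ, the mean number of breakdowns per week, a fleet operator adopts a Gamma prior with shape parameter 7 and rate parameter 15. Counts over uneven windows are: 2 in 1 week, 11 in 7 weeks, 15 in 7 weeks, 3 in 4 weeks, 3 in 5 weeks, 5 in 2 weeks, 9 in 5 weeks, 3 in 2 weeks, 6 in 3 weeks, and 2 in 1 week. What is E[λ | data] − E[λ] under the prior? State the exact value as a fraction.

313/390

Total count: 2 + 11 + 15 + 3 + 3 + 5 + 9 + 3 + 6 + 2 = 59.
Total exposure: 1 + 7 + 7 + 4 + 5 + 2 + 5 + 2 + 3 + 1 = 37 weeks.
Gamma(α, β) with Poisson data over total exposure Σt gives posterior Gamma(α+Σx, β+Σt) = Gamma(66, 52).
Posterior mean = 66/52 = 33/26; prior mean = 7/15 = 7/15. Difference = 33/26 − 7/15 = 313/390.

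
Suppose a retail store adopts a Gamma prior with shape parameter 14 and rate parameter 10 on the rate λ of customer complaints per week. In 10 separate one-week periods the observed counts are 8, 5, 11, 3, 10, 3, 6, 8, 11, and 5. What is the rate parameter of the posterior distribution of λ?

Total count: 8 + 5 + 11 + 3 + 10 + 3 + 6 + 8 + 11 + 5 = 70.
Total exposure: 10 weeks.
By Gamma–Poisson conjugacy, the posterior is Gamma(α + Σx, β + Σt) = Gamma(14 + 70, 10 + 10) = Gamma(84, 20).

20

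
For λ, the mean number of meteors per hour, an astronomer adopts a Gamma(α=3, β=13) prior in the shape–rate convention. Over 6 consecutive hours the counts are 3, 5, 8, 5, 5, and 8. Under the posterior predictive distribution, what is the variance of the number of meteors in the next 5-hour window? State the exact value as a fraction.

Total count: 3 + 5 + 8 + 5 + 5 + 8 = 34.
Total exposure: 6 hours.
Gamma(α, β) with Poisson data over total exposure Σt gives posterior Gamma(α+Σx, β+Σt) = Gamma(37, 19).
The posterior predictive for a window of length T is Negative Binomial with variance T·α'·(β'+T)/β'² = 5·37·24/361 = 4440/361.

4440/361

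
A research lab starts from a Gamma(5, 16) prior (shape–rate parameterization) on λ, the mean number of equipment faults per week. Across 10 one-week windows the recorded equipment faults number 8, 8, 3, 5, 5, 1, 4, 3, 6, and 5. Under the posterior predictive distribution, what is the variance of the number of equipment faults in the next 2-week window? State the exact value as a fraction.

Total count: 8 + 8 + 3 + 5 + 5 + 1 + 4 + 3 + 6 + 5 = 48.
Total exposure: 10 weeks.
Conjugate update: add total count to the shape and total exposure to the rate, giving Gamma(53, 26).
The posterior predictive for a window of length T is Negative Binomial with variance T·α'·(β'+T)/β'² = 2·53·28/676 = 742/169.

742/169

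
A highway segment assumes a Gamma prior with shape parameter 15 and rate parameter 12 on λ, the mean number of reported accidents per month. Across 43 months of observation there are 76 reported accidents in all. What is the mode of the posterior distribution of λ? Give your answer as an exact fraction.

18/11

Total count 76 over total exposure 43 months.
The Gamma prior is conjugate for the Poisson rate, so λ | data ~ Gamma(15+76, 12+43) = Gamma(91, 55).
Posterior mode = (α'−1)/β' = 90/55 = 18/11.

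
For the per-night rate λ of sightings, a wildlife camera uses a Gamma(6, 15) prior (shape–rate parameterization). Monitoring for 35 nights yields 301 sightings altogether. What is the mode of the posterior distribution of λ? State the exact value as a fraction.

153/25

Total count 301 over total exposure 35 nights.
Posterior: α' = 6 + 301 = 307, β' = 15 + 35 = 50.
Posterior mode = (α'−1)/β' = 306/50 = 153/25.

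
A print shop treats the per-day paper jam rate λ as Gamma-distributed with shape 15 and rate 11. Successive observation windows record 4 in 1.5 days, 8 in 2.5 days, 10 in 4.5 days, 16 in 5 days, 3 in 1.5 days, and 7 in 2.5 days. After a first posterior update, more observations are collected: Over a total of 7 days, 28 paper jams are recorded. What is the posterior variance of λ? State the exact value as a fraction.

Total count: 4 + 8 + 10 + 16 + 3 + 7 = 48.
Total exposure: 1.5 + 2.5 + 4.5 + 5 + 1.5 + 2.5 = 17.5 days.
After the first batch: Gamma(15 + 48, 11 + 17.5) = Gamma(63, 57/2).
Total count 28 over total exposure 7 days.
After the second batch: Gamma(63 + 28, 57/2 + 7) = Gamma(91, 71/2).
Posterior variance = α'/β'² = 91/(5041/4) = 364/5041.

364/5041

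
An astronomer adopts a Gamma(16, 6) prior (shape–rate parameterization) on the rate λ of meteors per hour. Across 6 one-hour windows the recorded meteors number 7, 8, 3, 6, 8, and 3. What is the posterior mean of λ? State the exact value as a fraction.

17/4

Total count: 7 + 8 + 3 + 6 + 8 + 3 = 35.
Total exposure: 6 hours.
By Gamma–Poisson conjugacy, the posterior is Gamma(α + Σx, β + Σt) = Gamma(16 + 35, 6 + 6) = Gamma(51, 12).
Posterior mean = α'/β' = 51/12 = 17/4.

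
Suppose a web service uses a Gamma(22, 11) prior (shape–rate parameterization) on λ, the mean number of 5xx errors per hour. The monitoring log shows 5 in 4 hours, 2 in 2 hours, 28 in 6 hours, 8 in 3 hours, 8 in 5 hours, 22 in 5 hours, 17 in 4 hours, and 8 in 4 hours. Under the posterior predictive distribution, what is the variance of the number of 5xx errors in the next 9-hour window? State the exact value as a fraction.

7155/242

Total count: 5 + 2 + 28 + 8 + 8 + 22 + 17 + 8 = 98.
Total exposure: 4 + 2 + 6 + 3 + 5 + 5 + 4 + 4 = 33 hours.
Posterior: α' = 22 + 98 = 120, β' = 11 + 33 = 44.
The posterior predictive for a window of length T is Negative Binomial with variance T·α'·(β'+T)/β'² = 9·120·53/1936 = 7155/242.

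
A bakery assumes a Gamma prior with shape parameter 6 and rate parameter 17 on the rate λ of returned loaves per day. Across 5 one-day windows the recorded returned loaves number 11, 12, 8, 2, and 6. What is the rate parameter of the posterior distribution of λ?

Total count: 11 + 12 + 8 + 2 + 6 = 39.
Total exposure: 5 days.
The Gamma prior is conjugate for the Poisson rate, so λ | data ~ Gamma(6+39, 17+5) = Gamma(45, 22).

22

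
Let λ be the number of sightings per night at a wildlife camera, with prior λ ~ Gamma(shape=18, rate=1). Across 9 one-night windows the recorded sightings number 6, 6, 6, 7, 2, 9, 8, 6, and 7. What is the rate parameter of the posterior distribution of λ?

10

Total count: 6 + 6 + 6 + 7 + 2 + 9 + 8 + 6 + 7 = 57.
Total exposure: 9 nights.
Gamma(α, β) with Poisson data over total exposure Σt gives posterior Gamma(α+Σx, β+Σt) = Gamma(75, 10).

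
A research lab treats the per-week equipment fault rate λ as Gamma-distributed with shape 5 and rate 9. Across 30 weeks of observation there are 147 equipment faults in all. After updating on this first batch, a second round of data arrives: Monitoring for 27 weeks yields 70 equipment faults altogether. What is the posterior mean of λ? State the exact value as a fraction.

Total count 147 over total exposure 30 weeks.
After the first batch: Gamma(5 + 147, 9 + 30) = Gamma(152, 39).
Total count 70 over total exposure 27 weeks.
After the second batch: Gamma(152 + 70, 39 + 27) = Gamma(222, 66).
Posterior mean = α'/β' = 222/66 = 37/11.

37/11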